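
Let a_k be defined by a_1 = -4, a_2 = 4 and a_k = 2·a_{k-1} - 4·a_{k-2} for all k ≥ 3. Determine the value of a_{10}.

Compute successive terms:
a_3 = 24;  a_4 = 32;  a_5 = -32;  a_6 = -192;  a_7 = -256;  a_8 = 256;  a_9 = 1536;  a_{10} = 2048.

2048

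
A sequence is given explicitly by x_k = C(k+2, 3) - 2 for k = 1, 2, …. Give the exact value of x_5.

C(7, 3) = 35, so x_5 = 33.

33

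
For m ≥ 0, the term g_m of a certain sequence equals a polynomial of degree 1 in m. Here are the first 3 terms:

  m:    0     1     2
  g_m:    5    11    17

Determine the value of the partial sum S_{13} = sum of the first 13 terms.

533

1st diffs: 6, 6 (constant).
So g_m = 6m + 5.
Continuing: …, 23, 29, 35, 41, …, g_{12} = 77.
Summing m = 0..12 (13 terms) gives 533.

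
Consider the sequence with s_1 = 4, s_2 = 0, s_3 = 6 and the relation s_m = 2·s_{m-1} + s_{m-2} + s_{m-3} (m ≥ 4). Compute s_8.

636

Applying the relation repeatedly:
s_4 = 16  s_5 = 38  s_6 = 98  s_7 = 250  s_8 = 636.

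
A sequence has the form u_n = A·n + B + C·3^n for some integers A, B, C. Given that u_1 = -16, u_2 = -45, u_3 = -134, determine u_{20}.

At n = 1, 2, 3: A + B + 3C = -16; 2A + B + 9C = -45; 3A + B + 27C = -134.
Subtracting the first from the second: A + 6C = -29.
Subtracting the second from the third: A + 18C = -89.
Solving: C = -5, A = 1, then B = -2.
Therefore u_{20} = 20 + (-2) + (-5)·3486784401 = -17433921987.

-17433921987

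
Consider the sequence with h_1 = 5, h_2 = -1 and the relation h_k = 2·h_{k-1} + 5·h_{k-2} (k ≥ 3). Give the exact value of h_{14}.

12485159

Iterate the recurrence:
h_3 = 23  h_4 = 41  h_5 = 197  …  h_{11} = 304343  h_{12} = 1049081  h_{13} = 3619877  h_{14} = 12485159.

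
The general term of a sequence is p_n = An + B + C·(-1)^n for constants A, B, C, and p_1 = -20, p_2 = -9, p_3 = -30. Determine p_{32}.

-159

Write the equations: A + B - C = -20; 2A + B + C = -9; 3A + B - C = -30.
Subtracting the first from the second: A + 2C = 11.
Subtracting the second from the third: A - 2C = -21.
Solving: C = 8, A = -5, then B = -7.
So p_n = -5·n + (-7) + 8·(-1)^n; at n=32 this is -159.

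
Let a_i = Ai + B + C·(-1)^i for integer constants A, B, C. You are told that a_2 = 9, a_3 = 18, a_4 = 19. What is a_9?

48

Write the equations: 2A + B + C = 9; 3A + B - C = 18; 4A + B + C = 19.
Subtracting the first from the second: A - 2C = 9.
Subtracting the second from the third: A + 2C = 1.
Solving: C = -2, A = 5, then B = 1.
Hence a_9 = 5·9 + 1 + (-2)·(-1) = 48.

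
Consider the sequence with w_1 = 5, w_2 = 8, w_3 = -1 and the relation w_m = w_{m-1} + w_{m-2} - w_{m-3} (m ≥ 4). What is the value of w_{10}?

-16

Compute successive terms:
w_4 = 2;  w_5 = -7;  w_6 = -4;  w_7 = -13;  w_8 = -10;  w_9 = -19;  w_{10} = -16.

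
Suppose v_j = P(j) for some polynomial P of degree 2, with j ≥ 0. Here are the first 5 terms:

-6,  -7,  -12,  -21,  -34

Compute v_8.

-126

1st diffs: -1, -5, -9, -13.
2nd diffs: -4, -4, -4 (constant).
So v_j = -2j^2 + j - 6.
Evaluating at j = 8 gives v_8 = -126.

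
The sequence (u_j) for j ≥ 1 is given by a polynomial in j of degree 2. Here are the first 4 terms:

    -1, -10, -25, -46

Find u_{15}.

-673

1st diffs: -9, -15, -21.
2nd diffs: -6, -6 (constant).
Newton forward-difference form: u_j = -1 + (-9)·C(j-1,1) + (-6)·C(j-1,2).
At j = 15: j-1 = 14, so u_{15} = -1 - 126 - 546 = -673.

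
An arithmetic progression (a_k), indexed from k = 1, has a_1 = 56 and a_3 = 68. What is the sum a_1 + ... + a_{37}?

Common difference d = (68 - 56) / (3 - 1) = 6.
a_k = 56 + (k - 1)·6.
a_{37} = 272; S = 37·(56 + 272)/2 = 6068.

6068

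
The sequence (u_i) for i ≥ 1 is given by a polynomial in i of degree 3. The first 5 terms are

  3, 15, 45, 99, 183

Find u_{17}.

5715

1st diffs: 12, 30, 54, 84.
2nd diffs: 18, 24, 30.
3rd diffs: 6, 6 (constant).
Newton forward-difference form: u_i = 3 + 12·C(i-1,1) + 18·C(i-1,2) + 6·C(i-1,3).
At i = 17: i-1 = 16, so u_{17} = 3 + 192 + 2160 + 3360 = 5715.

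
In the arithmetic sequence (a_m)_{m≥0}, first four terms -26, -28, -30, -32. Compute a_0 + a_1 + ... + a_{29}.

Common difference d = -2.
a_m = -26 + (m - 0)·(-2).
a_{29} = -84; S = 30·(-26 + (-84))/2 = -1650.

-1650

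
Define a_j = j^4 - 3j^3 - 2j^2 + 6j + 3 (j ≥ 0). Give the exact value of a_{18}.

86943

a_{18} = 1·18^4 - 3·18^3 - 2·18^2 + 6·18 + 3 = 86943.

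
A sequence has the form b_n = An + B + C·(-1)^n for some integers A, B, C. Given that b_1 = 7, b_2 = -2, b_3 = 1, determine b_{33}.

-89

Plug in n = 1, 2, 3: A + B - C = 7; 2A + B + C = -2; 3A + B - C = 1.
Subtracting the first from the second: A + 2C = -9.
Subtracting the second from the third: A - 2C = 3.
Solving: C = -3, A = -3, then B = 7.
So b_n = -3·n + 7 + (-3)·(-1)^n; at n=33 this is -89.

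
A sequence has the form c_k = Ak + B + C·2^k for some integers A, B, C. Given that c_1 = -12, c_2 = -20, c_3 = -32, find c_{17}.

-262216

Plug in k = 1, 2, 3: A + B + 2C = -12; 2A + B + 4C = -20; 3A + B + 8C = -32.
Subtracting the first from the second: A + 2C = -8.
Subtracting the second from the third: A + 4C = -12.
Solving: C = -2, A = -4, then B = -4.
So c_k = -4·k + (-4) + (-2)·2^k; at k=17 this is -262216.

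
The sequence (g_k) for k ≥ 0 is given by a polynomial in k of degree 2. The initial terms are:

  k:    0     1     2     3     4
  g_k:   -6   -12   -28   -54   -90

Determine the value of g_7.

1st diffs: -6, -16, -26, -36.
2nd diffs: -10, -10, -10 (constant).
So g_k = -5k^2 - k - 6.
Evaluating at k = 7 gives g_7 = -258.

-258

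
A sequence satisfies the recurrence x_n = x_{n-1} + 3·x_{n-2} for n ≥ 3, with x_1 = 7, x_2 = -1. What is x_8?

Applying the relation repeatedly:
x_3 = 20, x_4 = 17, x_5 = 77, x_6 = 128, x_7 = 359, x_8 = 743.

743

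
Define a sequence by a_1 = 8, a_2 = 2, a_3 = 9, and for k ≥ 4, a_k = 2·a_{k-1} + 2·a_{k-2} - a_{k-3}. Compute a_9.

Compute successive terms:
a_4 = 14;  a_5 = 44;  a_6 = 107;  a_7 = 288;  a_8 = 746;  a_9 = 1961.

1961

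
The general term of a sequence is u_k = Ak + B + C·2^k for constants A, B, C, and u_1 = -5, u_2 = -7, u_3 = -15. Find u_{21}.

The three given values yield: A + B + 2C = -5; 2A + B + 4C = -7; 3A + B + 8C = -15.
Subtracting the first from the second: A + 2C = -2.
Subtracting the second from the third: A + 4C = -8.
Solving: C = -3, A = 4, then B = -3.
So u_k = 4·k + (-3) + (-3)·2^k; at k=21 this is -6291375.

-6291375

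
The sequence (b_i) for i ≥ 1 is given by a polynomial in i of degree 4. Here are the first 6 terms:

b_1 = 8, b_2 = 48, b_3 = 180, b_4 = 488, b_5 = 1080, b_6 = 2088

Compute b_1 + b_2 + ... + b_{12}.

83564

1st diffs: 40, 132, 308, 592, 1008.
2nd diffs: 92, 176, 284, 416.
3rd diffs: 84, 108, 132.
4th diffs: 24, 24 (constant).
So b_i = i^4 + 4i^3 - 3i^2 + 6i.
Continuing: …, 3668, 6000, 9288, 13760, …, b_{12} = 27288.
Summing i = 1..12 (12 terms) gives 83564.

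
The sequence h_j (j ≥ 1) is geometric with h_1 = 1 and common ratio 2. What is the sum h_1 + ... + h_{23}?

8388607

h_j = 1·2^(j-1).
S = 1·(2^23 - 1)/(2 - 1) = 1·(8388608 - 1)/(1) = 8388607.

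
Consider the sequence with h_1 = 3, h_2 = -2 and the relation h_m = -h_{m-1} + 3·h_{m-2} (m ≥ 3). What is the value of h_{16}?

-444833

Applying the relation repeatedly:
h_3 = 11  h_4 = -17  h_5 = 50  …  h_{13} = 36467  h_{14} = -83858  h_{15} = 193259  h_{16} = -444833.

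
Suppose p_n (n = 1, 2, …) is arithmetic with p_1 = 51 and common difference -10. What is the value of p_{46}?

p_n = 51 + (n - 1)·(-10).
p_{46} = 51 + 45·(-10) = -399.

-399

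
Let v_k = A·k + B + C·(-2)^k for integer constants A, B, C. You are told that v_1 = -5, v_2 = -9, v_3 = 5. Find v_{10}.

At k = 1, 2, 3: A + B - 2C = -5; 2A + B + 4C = -9; 3A + B - 8C = 5.
Subtracting the first from the second: A + 6C = -4.
Subtracting the second from the third: A - 12C = 14.
Solving: C = -1, A = 2, then B = -9.
Therefore v_{10} = 20 + (-9) + (-1)·1024 = -1013.

-1013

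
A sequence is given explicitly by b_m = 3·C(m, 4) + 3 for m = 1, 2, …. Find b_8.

213

C(8, 4) = 70, so b_8 = 213.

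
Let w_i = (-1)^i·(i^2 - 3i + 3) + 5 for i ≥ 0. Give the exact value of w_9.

-52

(-1)^9 = -1; i^2 - 3i + 3 at i=9 is 57; so w_9 = -52.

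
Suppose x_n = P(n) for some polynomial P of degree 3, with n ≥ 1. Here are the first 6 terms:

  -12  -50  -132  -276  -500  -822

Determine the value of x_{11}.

1st diffs: -38, -82, -144, -224, -322.
2nd diffs: -44, -62, -80, -98.
3rd diffs: -18, -18, -18 (constant).
Newton forward-difference form: x_n = -12 + (-38)·C(n-1,1) + (-44)·C(n-1,2) + (-18)·C(n-1,3).
At n = 11: n-1 = 10, so x_{11} = -12 - 380 - 1980 - 2160 = -4532.

-4532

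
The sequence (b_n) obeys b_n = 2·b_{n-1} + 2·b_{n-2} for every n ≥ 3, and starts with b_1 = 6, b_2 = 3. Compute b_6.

Step forward from the initial values:
b_3 = 18;  b_4 = 42;  b_5 = 120;  b_6 = 324.

324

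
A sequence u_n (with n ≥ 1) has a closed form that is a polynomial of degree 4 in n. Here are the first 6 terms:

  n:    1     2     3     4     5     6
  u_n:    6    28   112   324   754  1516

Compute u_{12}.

1st diffs: 22, 84, 212, 430, 762.
2nd diffs: 62, 128, 218, 332.
3rd diffs: 66, 90, 114.
4th diffs: 24, 24 (constant).
Newton forward-difference form: u_n = 6 + 22·C(n-1,1) + 62·C(n-1,2) + 66·C(n-1,3) + 24·C(n-1,4).
At n = 12: n-1 = 11, so u_{12} = 6 + 242 + 3410 + 10890 + 7920 = 22468.

22468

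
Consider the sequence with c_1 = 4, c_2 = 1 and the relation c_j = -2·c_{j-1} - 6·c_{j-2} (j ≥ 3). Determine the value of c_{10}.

1936

Applying the relation repeatedly:
c_3 = -26  c_4 = 46  c_5 = 64  c_6 = -404  c_7 = 424  c_8 = 1576  c_9 = -5696  c_{10} = 1936.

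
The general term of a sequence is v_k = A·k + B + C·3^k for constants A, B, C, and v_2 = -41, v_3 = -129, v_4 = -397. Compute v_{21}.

At k = 2, 3, 4: 2A + B + 9C = -41; 3A + B + 27C = -129; 4A + B + 81C = -397.
Subtracting the first from the second: A + 18C = -88.
Subtracting the second from the third: A + 54C = -268.
Solving: C = -5, A = 2, then B = 0.
Hence v_{21} = 2·21 + 0 + (-5)·10460353203 = -52301765973.

-52301765973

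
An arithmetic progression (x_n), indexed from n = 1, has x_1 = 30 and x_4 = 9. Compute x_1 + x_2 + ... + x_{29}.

Common difference d = (9 - 30) / (4 - 1) = -7.
x_n = 30 + (n - 1)·(-7).
x_{29} = -166; S = 29·(30 + (-166))/2 = -1972.

-1972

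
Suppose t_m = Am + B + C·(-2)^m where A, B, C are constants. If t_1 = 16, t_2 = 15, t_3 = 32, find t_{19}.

Plug in m = 1, 2, 3: A + B - 2C = 16; 2A + B + 4C = 15; 3A + B - 8C = 32.
Subtracting the first from the second: A + 6C = -1.
Subtracting the second from the third: A - 12C = 17.
Solving: C = -1, A = 5, then B = 9.
Hence t_{19} = 5·19 + 9 + (-1)·(-524288) = 524392.

524392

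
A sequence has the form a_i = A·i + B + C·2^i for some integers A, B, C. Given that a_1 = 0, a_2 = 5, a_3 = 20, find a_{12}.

20415

Plug in i = 1, 2, 3: A + B + 2C = 0; 2A + B + 4C = 5; 3A + B + 8C = 20.
Subtracting the first from the second: A + 2C = 5.
Subtracting the second from the third: A + 4C = 15.
Solving: C = 5, A = -5, then B = -5.
Therefore a_{12} = -60 + (-5) + 5·4096 = 20415.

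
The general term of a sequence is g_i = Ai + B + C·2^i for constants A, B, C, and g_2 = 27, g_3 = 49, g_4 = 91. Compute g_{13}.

40989

Write the equations: 2A + B + 4C = 27; 3A + B + 8C = 49; 4A + B + 16C = 91.
Subtracting the first from the second: A + 4C = 22.
Subtracting the second from the third: A + 8C = 42.
Solving: C = 5, A = 2, then B = 3.
Hence g_{13} = 2·13 + 3 + 5·8192 = 40989.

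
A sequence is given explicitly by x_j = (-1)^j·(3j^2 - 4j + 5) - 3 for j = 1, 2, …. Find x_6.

86

(-1)^6 = 1; 3j^2 - 4j + 5 at j=6 is 89; so x_6 = 86.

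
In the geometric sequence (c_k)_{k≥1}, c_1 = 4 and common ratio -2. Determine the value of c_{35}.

c_k = 4·(-2)^(k-1).
c_{35} = 4·(-2)^34 = 68719476736.

68719476736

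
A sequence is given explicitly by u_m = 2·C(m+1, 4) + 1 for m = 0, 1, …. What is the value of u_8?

253

C(9, 4) = 126, so u_8 = 253.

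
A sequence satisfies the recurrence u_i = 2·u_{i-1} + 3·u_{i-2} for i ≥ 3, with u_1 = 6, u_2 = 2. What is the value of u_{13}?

1062886

Step forward from the initial values:
u_3 = 22; u_4 = 50; u_5 = 166; …; u_{10} = 39362; u_{11} = 118102; u_{12} = 354290; u_{13} = 1062886.
(Characteristic roots are 3 and -1.)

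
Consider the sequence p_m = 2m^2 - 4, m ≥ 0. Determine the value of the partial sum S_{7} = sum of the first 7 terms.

154

Over m = 0..6: Σm = 21, Σm² = 91.
Total = (2)·91 + (-4)·7 = 154.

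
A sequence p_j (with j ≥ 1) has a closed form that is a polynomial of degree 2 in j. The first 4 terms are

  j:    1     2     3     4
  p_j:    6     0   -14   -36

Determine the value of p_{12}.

1st diffs: -6, -14, -22.
2nd diffs: -8, -8 (constant).
So p_j = -4j^2 + 6j + 4.
Evaluating at j = 12 gives p_{12} = -500.

-500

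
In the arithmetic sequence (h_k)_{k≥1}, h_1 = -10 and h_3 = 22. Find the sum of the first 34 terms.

8636

Common difference d = (22 - (-10)) / (3 - 1) = 16.
h_k = -10 + (k - 1)·16.
h_{34} = 518; S = 34·(-10 + 518)/2 = 8636.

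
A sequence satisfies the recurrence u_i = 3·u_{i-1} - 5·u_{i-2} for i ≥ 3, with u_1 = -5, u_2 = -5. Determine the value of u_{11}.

11635

Step forward from the initial values:
u_3 = 10; u_4 = 55; u_5 = 115; u_6 = 70; u_7 = -365; u_8 = -1445; u_9 = -2510; u_{10} = -305; u_{11} = 11635.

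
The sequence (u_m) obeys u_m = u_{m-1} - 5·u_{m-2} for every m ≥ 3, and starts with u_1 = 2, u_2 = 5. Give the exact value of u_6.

u_3 = -5  u_4 = -30  u_5 = -5  u_6 = 145.

145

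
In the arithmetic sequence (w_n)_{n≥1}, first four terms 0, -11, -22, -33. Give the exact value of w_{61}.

Common difference d = -11.
w_n = 0 + (n - 1)·(-11).
w_{61} = 0 + 60·(-11) = -660.

-660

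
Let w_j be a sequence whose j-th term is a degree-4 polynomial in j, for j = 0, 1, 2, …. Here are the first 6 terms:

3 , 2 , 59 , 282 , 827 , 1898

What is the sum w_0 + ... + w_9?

1st diffs: -1, 57, 223, 545, 1071.
2nd diffs: 58, 166, 322, 526.
3rd diffs: 108, 156, 204.
4th diffs: 48, 48 (constant).
Newton forward-difference form: w_j = 3 + (-1)·C(j,1) + 58·C(j,2) + 108·C(j,3) + 48·C(j,4).
Continuing: 3747, 6674, 11027, 17202.
Summing j = 0..9 (10 terms) gives 41721.

41721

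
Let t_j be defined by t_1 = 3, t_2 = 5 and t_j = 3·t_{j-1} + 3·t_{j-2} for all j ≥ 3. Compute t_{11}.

Applying the relation repeatedly:
t_3 = 24;  t_4 = 87;  t_5 = 333;  t_6 = 1260;  t_7 = 4779;  t_8 = 18117;  t_9 = 68688;  t_{10} = 260415;  t_{11} = 987309.

987309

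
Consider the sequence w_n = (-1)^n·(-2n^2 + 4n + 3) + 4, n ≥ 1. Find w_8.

(-1)^8 = 1; -2n^2 + 4n + 3 at n=8 is -93; so w_8 = -89.

-89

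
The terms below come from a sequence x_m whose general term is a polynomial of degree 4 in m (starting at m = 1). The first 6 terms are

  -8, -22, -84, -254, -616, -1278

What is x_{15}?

1st diffs: -14, -62, -170, -362, -662.
2nd diffs: -48, -108, -192, -300.
3rd diffs: -60, -84, -108.
4th diffs: -24, -24 (constant).
So x_m = -m^4 + m^2 - 2m - 6.
Evaluating at m = 15 gives x_{15} = -50436.

-50436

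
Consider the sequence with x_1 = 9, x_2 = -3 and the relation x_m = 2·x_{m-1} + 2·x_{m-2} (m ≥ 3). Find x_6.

Step forward from the initial values:
x_3 = 12; x_4 = 18; x_5 = 60; x_6 = 156.

156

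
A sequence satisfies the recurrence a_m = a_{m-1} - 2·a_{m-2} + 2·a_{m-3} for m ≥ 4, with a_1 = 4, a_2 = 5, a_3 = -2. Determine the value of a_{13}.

130

Applying the relation repeatedly:
a_4 = -4;  a_5 = 10;  a_6 = 14;  a_7 = -14;  a_8 = -22;  a_9 = 34;  a_{10} = 50;  a_{11} = -62;  a_{12} = -94;  a_{13} = 130.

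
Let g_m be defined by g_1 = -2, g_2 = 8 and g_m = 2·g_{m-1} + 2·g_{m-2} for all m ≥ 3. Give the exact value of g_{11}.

43712

Iterate the recurrence:
g_3 = 12  g_4 = 40  g_5 = 104  g_6 = 288  g_7 = 784  g_8 = 2144  g_9 = 5856  g_{10} = 16000  g_{11} = 43712.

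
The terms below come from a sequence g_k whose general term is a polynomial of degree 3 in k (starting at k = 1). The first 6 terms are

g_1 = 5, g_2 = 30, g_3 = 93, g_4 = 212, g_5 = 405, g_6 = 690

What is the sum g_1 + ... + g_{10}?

9515

1st diffs: 25, 63, 119, 193, 285.
2nd diffs: 38, 56, 74, 92.
3rd diffs: 18, 18, 18 (constant).
Newton forward-difference form: g_k = 5 + 25·C(k-1,1) + 38·C(k-1,2) + 18·C(k-1,3).
Continuing: 1085, 1608, 2277, 3110.
Summing k = 1..10 (10 terms) gives 9515.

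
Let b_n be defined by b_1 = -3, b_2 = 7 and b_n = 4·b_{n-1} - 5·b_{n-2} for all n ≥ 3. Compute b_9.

-2787

Applying the relation repeatedly:
b_3 = 43; b_4 = 137; b_5 = 333; b_6 = 647; b_7 = 923; b_8 = 457; b_9 = -2787.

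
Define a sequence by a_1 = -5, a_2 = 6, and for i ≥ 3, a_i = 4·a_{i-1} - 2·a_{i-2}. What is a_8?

a_3 = 34  a_4 = 124  a_5 = 428  a_6 = 1464  a_7 = 5000  a_8 = 17072.

17072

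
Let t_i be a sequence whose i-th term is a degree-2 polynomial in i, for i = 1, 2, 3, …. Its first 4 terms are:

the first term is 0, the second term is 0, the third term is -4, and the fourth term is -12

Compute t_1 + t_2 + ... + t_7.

-140

1st diffs: 0, -4, -8.
2nd diffs: -4, -4 (constant).
So t_i = -2i^2 + 6i - 4.
Continuing: -24, -40, -60.
Summing i = 1..7 (7 terms) gives -140.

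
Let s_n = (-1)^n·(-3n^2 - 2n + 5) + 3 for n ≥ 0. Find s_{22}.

(-1)^22 = 1; -3n^2 - 2n + 5 at n=22 is -1491; so s_{22} = -1488.

-1488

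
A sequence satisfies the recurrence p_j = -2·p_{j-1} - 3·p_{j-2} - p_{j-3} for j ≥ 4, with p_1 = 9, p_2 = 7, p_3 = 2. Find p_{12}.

-239

p_4 = -34, p_5 = 55, p_6 = -10, p_7 = -111, p_8 = 197, p_9 = -51, p_{10} = -378, p_{11} = 712, p_{12} = -239.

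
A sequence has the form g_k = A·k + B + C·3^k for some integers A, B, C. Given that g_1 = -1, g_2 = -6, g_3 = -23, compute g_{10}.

The three given values yield: A + B + 3C = -1; 2A + B + 9C = -6; 3A + B + 27C = -23.
Subtracting the first from the second: A + 6C = -5.
Subtracting the second from the third: A + 18C = -17.
Solving: C = -1, A = 1, then B = 1.
So g_k = 1·k + 1 + (-1)·3^k; at k=10 this is -59038.

-59038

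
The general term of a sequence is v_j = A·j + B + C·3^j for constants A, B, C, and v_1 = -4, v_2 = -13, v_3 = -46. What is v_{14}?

-9565897

Write the equations: A + B + 3C = -4; 2A + B + 9C = -13; 3A + B + 27C = -46.
Subtracting the first from the second: A + 6C = -9.
Subtracting the second from the third: A + 18C = -33.
Solving: C = -2, A = 3, then B = -1.
So v_j = 3·j + (-1) + (-2)·3^j; at j=14 this is -9565897.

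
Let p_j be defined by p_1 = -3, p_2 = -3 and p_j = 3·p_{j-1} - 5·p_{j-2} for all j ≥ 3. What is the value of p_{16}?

-529167

Iterate the recurrence:
p_3 = 6  p_4 = 33  p_5 = 69  …  p_{13} = 30669  p_{14} = -17283  p_{15} = -205194  p_{16} = -529167.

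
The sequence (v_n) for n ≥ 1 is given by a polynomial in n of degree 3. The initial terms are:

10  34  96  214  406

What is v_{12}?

1st diffs: 24, 62, 118, 192.
2nd diffs: 38, 56, 74.
3rd diffs: 18, 18 (constant).
So v_n = 3n^3 + n^2 + 6.
Evaluating at n = 12 gives v_{12} = 5334.

5334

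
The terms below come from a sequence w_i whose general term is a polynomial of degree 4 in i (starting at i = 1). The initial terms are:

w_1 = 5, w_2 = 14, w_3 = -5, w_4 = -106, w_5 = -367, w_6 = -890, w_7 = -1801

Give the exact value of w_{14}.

-34666

1st diffs: 9, -19, -101, -261, -523, -911.
2nd diffs: -28, -82, -160, -262, -388.
3rd diffs: -54, -78, -102, -126.
4th diffs: -24, -24, -24 (constant).
Newton forward-difference form: w_i = 5 + 9·C(i-1,1) + (-28)·C(i-1,2) + (-54)·C(i-1,3) + (-24)·C(i-1,4).
At i = 14: i-1 = 13, so w_{14} = 5 + 117 - 2184 - 15444 - 17160 = -34666.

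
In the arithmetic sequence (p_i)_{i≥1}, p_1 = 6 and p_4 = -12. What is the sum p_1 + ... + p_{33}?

Common difference d = (-12 - 6) / (4 - 1) = -6.
p_i = 6 + (i - 1)·(-6).
p_{33} = -186; S = 33·(6 + (-186))/2 = -2970.

-2970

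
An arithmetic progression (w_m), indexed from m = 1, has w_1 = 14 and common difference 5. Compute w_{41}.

w_m = 14 + (m - 1)·5.
w_{41} = 14 + 40·5 = 214.

214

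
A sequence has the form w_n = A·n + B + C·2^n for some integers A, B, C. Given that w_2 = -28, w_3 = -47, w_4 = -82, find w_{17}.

The three given values yield: 2A + B + 4C = -28; 3A + B + 8C = -47; 4A + B + 16C = -82.
Subtracting the first from the second: A + 4C = -19.
Subtracting the second from the third: A + 8C = -35.
Solving: C = -4, A = -3, then B = -6.
So w_n = -3·n + (-6) + (-4)·2^n; at n=17 this is -524345.

-524345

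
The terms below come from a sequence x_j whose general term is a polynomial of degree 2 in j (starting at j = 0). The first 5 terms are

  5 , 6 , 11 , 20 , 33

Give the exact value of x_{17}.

1st diffs: 1, 5, 9, 13.
2nd diffs: 4, 4, 4 (constant).
Newton forward-difference form: x_j = 5 + 1·C(j,1) + 4·C(j,2).
At j = 17: j = 17, so x_{17} = 5 + 17 + 544 = 566.

566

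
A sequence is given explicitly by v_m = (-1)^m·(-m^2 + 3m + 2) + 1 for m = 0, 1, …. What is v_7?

27

(-1)^7 = -1; -m^2 + 3m + 2 at m=7 is -26; so v_7 = 27.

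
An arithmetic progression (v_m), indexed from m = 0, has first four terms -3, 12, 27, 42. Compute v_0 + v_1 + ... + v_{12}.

Common difference d = 15.
v_m = -3 + (m - 0)·15.
v_{12} = 177; S = 13·(-3 + 177)/2 = 1131.

1131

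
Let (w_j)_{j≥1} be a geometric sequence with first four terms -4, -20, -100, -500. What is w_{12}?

-195312500

Common ratio r = 5.
w_j = (-4)·5^(j-1).
w_{12} = (-4)·5^11 = -195312500.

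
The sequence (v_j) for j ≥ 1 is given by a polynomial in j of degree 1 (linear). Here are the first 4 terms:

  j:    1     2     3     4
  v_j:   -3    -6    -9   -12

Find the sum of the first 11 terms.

-198

1st diffs: -3, -3, -3 (constant).
So v_j = -3j.
Continuing: …, -15, -18, -21, -24, …, v_{11} = -33.
Summing j = 1..11 (11 terms) gives -198.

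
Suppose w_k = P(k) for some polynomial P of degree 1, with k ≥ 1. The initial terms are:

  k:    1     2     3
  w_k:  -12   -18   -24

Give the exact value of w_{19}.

-120

1st diffs: -6, -6 (constant).
So w_k = -6k - 6.
Evaluating at k = 19 gives w_{19} = -120.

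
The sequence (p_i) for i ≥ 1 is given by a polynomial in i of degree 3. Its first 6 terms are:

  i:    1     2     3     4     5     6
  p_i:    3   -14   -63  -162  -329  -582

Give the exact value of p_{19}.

1st diffs: -17, -49, -99, -167, -253.
2nd diffs: -32, -50, -68, -86.
3rd diffs: -18, -18, -18 (constant).
So p_i = -3i^3 + 2i^2 - 2i + 6.
Evaluating at i = 19 gives p_{19} = -19887.

-19887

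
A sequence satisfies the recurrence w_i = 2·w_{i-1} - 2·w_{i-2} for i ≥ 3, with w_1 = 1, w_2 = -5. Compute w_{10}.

-80

w_3 = -12  w_4 = -14  w_5 = -4  w_6 = 20  w_7 = 48  w_8 = 56  w_9 = 16  w_{10} = -80.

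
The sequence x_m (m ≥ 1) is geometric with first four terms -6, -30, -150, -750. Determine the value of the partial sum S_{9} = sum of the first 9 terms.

-2929686

Common ratio r = 5.
x_m = (-6)·5^(m-1).
S = (-6)·(5^9 - 1)/(5 - 1) = (-6)·(1953125 - 1)/(4) = -2929686.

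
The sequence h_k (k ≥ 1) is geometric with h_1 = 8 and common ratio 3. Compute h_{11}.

472392

h_k = 8·3^(k-1).
h_{11} = 8·3^10 = 472392.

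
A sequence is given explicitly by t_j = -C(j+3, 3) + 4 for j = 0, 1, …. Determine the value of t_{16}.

C(19, 3) = 969, so t_{16} = -965.

-965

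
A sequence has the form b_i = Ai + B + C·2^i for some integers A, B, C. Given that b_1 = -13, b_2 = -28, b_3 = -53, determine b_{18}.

Write the equations: A + B + 2C = -13; 2A + B + 4C = -28; 3A + B + 8C = -53.
Subtracting the first from the second: A + 2C = -15.
Subtracting the second from the third: A + 4C = -25.
Solving: C = -5, A = -5, then B = 2.
Therefore b_{18} = -90 + 2 + (-5)·262144 = -1310808.

-1310808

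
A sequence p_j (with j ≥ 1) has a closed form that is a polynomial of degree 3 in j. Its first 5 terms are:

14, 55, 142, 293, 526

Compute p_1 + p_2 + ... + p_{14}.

38689

1st diffs: 41, 87, 151, 233.
2nd diffs: 46, 64, 82.
3rd diffs: 18, 18 (constant).
So p_j = 3j^3 + 5j^2 + 5j + 1.
Continuing: …, 859, 1310, 1897, 2638, …, p_{14} = 9283.
Summing j = 1..14 (14 terms) gives 38689.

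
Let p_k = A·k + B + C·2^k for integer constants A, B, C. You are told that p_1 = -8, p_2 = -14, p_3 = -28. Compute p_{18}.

The three given values yield: A + B + 2C = -8; 2A + B + 4C = -14; 3A + B + 8C = -28.
Subtracting the first from the second: A + 2C = -6.
Subtracting the second from the third: A + 4C = -14.
Solving: C = -4, A = 2, then B = -2.
Hence p_{18} = 2·18 + (-2) + (-4)·262144 = -1048542.

-1048542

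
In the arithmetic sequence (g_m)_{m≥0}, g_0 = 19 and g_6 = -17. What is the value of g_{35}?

-191

Common difference d = (-17 - 19) / (6 - 0) = -6.
g_m = 19 + (m - 0)·(-6).
g_{35} = 19 + 35·(-6) = -191.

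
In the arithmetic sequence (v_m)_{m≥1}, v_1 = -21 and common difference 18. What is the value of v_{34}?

v_m = -21 + (m - 1)·18.
v_{34} = -21 + 33·18 = 573.

573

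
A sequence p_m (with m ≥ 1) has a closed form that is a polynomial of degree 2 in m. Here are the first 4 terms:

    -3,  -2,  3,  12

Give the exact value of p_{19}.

627

1st diffs: 1, 5, 9.
2nd diffs: 4, 4 (constant).
Newton forward-difference form: p_m = -3 + 1·C(m-1,1) + 4·C(m-1,2).
At m = 19: m-1 = 18, so p_{19} = -3 + 18 + 612 = 627.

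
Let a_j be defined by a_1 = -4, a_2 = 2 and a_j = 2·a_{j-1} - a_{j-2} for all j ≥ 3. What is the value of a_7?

a_3 = 8, a_4 = 14, a_5 = 20, a_6 = 26, a_7 = 32.
(Characteristic roots are 1 and 1.)

32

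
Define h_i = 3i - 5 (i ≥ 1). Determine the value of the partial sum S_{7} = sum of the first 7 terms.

Over i = 1..7: Σi = 28.
Total = (3)·28 + (-5)·7 = 49.

49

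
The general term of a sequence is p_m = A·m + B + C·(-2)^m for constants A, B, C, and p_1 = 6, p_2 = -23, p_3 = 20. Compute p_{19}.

Write the equations: A + B - 2C = 6; 2A + B + 4C = -23; 3A + B - 8C = 20.
Subtracting the first from the second: A + 6C = -29.
Subtracting the second from the third: A - 12C = 43.
Solving: C = -4, A = -5, then B = 3.
So p_m = -5·m + 3 + (-4)·(-2)^m; at m=19 this is 2097060.

2097060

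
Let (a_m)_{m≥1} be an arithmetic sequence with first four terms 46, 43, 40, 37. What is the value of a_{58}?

Common difference d = -3.
a_m = 46 + (m - 1)·(-3).
a_{58} = 46 + 57·(-3) = -125.

-125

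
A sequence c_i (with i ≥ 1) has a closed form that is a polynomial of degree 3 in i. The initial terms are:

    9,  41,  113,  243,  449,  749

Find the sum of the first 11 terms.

14399

1st diffs: 32, 72, 130, 206, 300.
2nd diffs: 40, 58, 76, 94.
3rd diffs: 18, 18, 18 (constant).
Newton forward-difference form: c_i = 9 + 32·C(i-1,1) + 40·C(i-1,2) + 18·C(i-1,3).
Continuing: …, 1161, 1703, 2393, 3249, …, c_{11} = 4289.
Summing i = 1..11 (11 terms) gives 14399.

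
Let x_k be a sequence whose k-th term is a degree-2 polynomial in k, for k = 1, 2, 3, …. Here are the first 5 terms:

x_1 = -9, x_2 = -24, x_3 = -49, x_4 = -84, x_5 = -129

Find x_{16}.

1st diffs: -15, -25, -35, -45.
2nd diffs: -10, -10, -10 (constant).
Newton forward-difference form: x_k = -9 + (-15)·C(k-1,1) + (-10)·C(k-1,2).
At k = 16: k-1 = 15, so x_{16} = -9 - 225 - 1050 = -1284.

-1284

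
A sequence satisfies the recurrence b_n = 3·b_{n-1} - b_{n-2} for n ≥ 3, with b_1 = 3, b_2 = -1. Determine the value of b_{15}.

Applying the relation repeatedly:
b_3 = -6; b_4 = -17; b_5 = -45; …; b_{12} = -38006; b_{13} = -99501; b_{14} = -260497; b_{15} = -681990.

-681990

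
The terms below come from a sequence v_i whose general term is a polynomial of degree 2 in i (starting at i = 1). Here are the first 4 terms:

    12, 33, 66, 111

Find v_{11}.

762

1st diffs: 21, 33, 45.
2nd diffs: 12, 12 (constant).
Newton forward-difference form: v_i = 12 + 21·C(i-1,1) + 12·C(i-1,2).
At i = 11: i-1 = 10, so v_{11} = 12 + 210 + 540 = 762.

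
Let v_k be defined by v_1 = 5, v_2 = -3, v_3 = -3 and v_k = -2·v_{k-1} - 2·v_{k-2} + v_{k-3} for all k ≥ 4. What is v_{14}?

Step forward from the initial values:
v_4 = 17; v_5 = -31; v_6 = 25; …; v_{11} = -263; v_{12} = 1137; v_{13} = -1931; v_{14} = 1325.

1325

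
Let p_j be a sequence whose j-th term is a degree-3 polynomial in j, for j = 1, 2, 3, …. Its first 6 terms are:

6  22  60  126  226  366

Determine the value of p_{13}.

1st diffs: 16, 38, 66, 100, 140.
2nd diffs: 22, 28, 34, 40.
3rd diffs: 6, 6, 6 (constant).
Newton forward-difference form: p_j = 6 + 16·C(j-1,1) + 22·C(j-1,2) + 6·C(j-1,3).
At j = 13: j-1 = 12, so p_{13} = 6 + 192 + 1452 + 1320 = 2970.

2970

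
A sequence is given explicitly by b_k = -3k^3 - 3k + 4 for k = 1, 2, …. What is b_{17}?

-14786

b_{17} = -3·17^3 - 3·17 + 4 = -14786.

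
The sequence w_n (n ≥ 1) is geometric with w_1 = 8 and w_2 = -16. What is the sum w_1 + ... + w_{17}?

349528

Common ratio r = -2.
w_n = 8·(-2)^(n-1).
S = 8·((-2)^17 - 1)/(-2 - 1) = 8·(-131072 - 1)/(-3) = 349528.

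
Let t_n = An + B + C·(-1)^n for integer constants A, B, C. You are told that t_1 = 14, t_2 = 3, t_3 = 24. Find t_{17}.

Plug in n = 1, 2, 3: A + B - C = 14; 2A + B + C = 3; 3A + B - C = 24.
Subtracting the first from the second: A + 2C = -11.
Subtracting the second from the third: A - 2C = 21.
Solving: C = -8, A = 5, then B = 1.
Therefore t_{17} = 85 + 1 + (-8)·(-1) = 94.

94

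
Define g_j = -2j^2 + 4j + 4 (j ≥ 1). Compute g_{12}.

-236

g_{12} = -2·12^2 + 4·12 + 4 = -236.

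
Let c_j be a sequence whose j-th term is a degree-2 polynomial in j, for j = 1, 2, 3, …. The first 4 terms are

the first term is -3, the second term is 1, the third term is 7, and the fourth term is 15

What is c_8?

1st diffs: 4, 6, 8.
2nd diffs: 2, 2 (constant).
Newton forward-difference form: c_j = -3 + 4·C(j-1,1) + 2·C(j-1,2).
At j = 8: j-1 = 7, so c_8 = -3 + 28 + 42 = 67.

67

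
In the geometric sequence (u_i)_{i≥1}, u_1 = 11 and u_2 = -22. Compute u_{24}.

-92274688

Common ratio r = -2.
u_i = 11·(-2)^(i-1).
u_{24} = 11·(-2)^23 = -92274688.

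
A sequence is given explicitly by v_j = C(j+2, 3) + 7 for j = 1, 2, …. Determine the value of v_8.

127

C(10, 3) = 120, so v_8 = 127.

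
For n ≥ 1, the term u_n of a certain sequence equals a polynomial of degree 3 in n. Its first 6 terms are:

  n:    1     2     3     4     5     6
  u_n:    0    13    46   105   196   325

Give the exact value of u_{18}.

7021

1st diffs: 13, 33, 59, 91, 129.
2nd diffs: 20, 26, 32, 38.
3rd diffs: 6, 6, 6 (constant).
Newton forward-difference form: u_n = 13·C(n-1,1) + 20·C(n-1,2) + 6·C(n-1,3).
At n = 18: n-1 = 17, so u_{18} = 221 + 2720 + 4080 = 7021.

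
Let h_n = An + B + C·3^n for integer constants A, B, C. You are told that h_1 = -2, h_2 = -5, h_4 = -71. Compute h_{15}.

-14348864

Write the equations: A + B + 3C = -2; 2A + B + 9C = -5; 4A + B + 81C = -71.
Subtracting the first from the second: A + 6C = -3.
Subtracting the second from the third: 2A + 72C = -66.
Solving: C = -1, A = 3, then B = -2.
So h_n = 3·n + (-2) + (-1)·3^n; at n=15 this is -14348864.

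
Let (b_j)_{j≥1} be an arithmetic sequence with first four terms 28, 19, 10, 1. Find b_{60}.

Common difference d = -9.
b_j = 28 + (j - 1)·(-9).
b_{60} = 28 + 59·(-9) = -503.

-503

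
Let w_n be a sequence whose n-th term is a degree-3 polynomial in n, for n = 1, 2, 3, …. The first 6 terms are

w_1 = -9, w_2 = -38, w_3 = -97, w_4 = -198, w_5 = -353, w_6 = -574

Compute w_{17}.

1st diffs: -29, -59, -101, -155, -221.
2nd diffs: -30, -42, -54, -66.
3rd diffs: -12, -12, -12 (constant).
Newton forward-difference form: w_n = -9 + (-29)·C(n-1,1) + (-30)·C(n-1,2) + (-12)·C(n-1,3).
At n = 17: n-1 = 16, so w_{17} = -9 - 464 - 3600 - 6720 = -10793.

-10793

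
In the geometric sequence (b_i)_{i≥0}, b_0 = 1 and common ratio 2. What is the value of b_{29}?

b_i = 1·2^(i-0).
b_{29} = 1·2^29 = 536870912.

536870912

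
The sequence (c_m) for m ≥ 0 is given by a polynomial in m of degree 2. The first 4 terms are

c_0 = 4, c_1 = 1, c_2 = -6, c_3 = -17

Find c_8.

-132

1st diffs: -3, -7, -11.
2nd diffs: -4, -4 (constant).
Newton forward-difference form: c_m = 4 + (-3)·C(m,1) + (-4)·C(m,2).
At m = 8: m = 8, so c_8 = 4 - 24 - 112 = -132.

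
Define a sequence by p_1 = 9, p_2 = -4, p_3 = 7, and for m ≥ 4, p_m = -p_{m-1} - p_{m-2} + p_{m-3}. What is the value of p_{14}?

-162

p_4 = 6, p_5 = -17, p_6 = 18, …, p_{11} = -85, p_{12} = 146, p_{13} = -69, p_{14} = -162.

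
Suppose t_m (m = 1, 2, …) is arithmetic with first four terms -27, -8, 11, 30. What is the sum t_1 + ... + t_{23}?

4186

Common difference d = 19.
t_m = -27 + (m - 1)·19.
t_{23} = 391; S = 23·(-27 + 391)/2 = 4186.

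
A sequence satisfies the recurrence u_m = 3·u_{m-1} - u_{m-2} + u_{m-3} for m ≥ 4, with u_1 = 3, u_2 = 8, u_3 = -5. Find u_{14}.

Compute successive terms:
u_4 = -20, u_5 = -47, u_6 = -126, …, u_{11} = -20681, u_{12} = -57272, u_{13} = -158603, u_{14} = -439218.

-439218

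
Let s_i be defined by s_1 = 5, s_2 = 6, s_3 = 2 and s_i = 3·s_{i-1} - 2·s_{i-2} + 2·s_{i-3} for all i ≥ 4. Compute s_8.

Applying the relation repeatedly:
s_4 = 4; s_5 = 20; s_6 = 56; s_7 = 136; s_8 = 336.

336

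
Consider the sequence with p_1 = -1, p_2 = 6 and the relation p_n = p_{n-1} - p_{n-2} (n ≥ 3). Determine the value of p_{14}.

Compute successive terms:
p_3 = 7;  p_4 = 1;  p_5 = -6;  …;  p_{11} = -6;  p_{12} = -7;  p_{13} = -1;  p_{14} = 6.

6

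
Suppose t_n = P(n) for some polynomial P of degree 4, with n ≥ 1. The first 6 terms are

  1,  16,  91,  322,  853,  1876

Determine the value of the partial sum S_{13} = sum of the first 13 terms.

1st diffs: 15, 75, 231, 531, 1023.
2nd diffs: 60, 156, 300, 492.
3rd diffs: 96, 144, 192.
4th diffs: 48, 48 (constant).
So t_n = 2n^4 - 4n^3 + 4n^2 + n - 2.
Continuing: …, 3631, 6406, 10537, 16408, …, t_{13} = 49021.
Summing n = 1..13 (13 terms) gives 148759.

148759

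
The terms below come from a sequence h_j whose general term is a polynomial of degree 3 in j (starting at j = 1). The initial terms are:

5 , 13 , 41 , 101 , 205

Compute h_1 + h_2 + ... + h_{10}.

5330

1st diffs: 8, 28, 60, 104.
2nd diffs: 20, 32, 44.
3rd diffs: 12, 12 (constant).
Newton forward-difference form: h_j = 5 + 8·C(j-1,1) + 20·C(j-1,2) + 12·C(j-1,3).
Continuing: …, 365, 593, 901, 1301, …, h_{10} = 1805.
Summing j = 1..10 (10 terms) gives 5330.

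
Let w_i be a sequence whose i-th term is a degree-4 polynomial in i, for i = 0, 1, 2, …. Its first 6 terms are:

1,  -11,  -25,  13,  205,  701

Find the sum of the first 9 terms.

12261

1st diffs: -12, -14, 38, 192, 496.
2nd diffs: -2, 52, 154, 304.
3rd diffs: 54, 102, 150.
4th diffs: 48, 48 (constant).
Newton forward-difference form: w_i = 1 + (-12)·C(i,1) + (-2)·C(i,2) + 54·C(i,3) + 48·C(i,4).
Continuing: 1699, 3445, 6233.
Summing i = 0..8 (9 terms) gives 12261.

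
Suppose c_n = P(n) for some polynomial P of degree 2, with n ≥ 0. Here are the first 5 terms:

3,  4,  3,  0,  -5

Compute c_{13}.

1st diffs: 1, -1, -3, -5.
2nd diffs: -2, -2, -2 (constant).
Newton forward-difference form: c_n = 3 + 1·C(n,1) + (-2)·C(n,2).
At n = 13: n = 13, so c_{13} = 3 + 13 - 156 = -140.

-140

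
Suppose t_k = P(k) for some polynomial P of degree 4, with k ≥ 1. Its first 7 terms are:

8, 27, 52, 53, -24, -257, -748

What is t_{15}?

1st diffs: 19, 25, 1, -77, -233, -491.
2nd diffs: 6, -24, -78, -156, -258.
3rd diffs: -30, -54, -78, -102.
4th diffs: -24, -24, -24 (constant).
Newton forward-difference form: t_k = 8 + 19·C(k-1,1) + 6·C(k-1,2) + (-30)·C(k-1,3) + (-24)·C(k-1,4).
At k = 15: k-1 = 14, so t_{15} = 8 + 266 + 546 - 10920 - 24024 = -34124.

-34124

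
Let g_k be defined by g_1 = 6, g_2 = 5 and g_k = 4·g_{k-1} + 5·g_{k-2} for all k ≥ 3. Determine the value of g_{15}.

11189778650

Iterate the recurrence:
g_3 = 50; g_4 = 225; g_5 = 1150; …; g_{12} = 89518225; g_{13} = 447591150; g_{14} = 2237955725; g_{15} = 11189778650.
(Characteristic roots are 5 and -1.)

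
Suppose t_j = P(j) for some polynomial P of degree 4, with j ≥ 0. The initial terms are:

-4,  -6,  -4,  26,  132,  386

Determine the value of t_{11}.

1st diffs: -2, 2, 30, 106, 254.
2nd diffs: 4, 28, 76, 148.
3rd diffs: 24, 48, 72.
4th diffs: 24, 24 (constant).
Newton forward-difference form: t_j = -4 + (-2)·C(j,1) + 4·C(j,2) + 24·C(j,3) + 24·C(j,4).
At j = 11: j = 11, so t_{11} = -4 - 22 + 220 + 3960 + 7920 = 12074.

12074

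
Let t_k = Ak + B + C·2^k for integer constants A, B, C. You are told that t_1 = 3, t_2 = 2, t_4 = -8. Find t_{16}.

-65516

The three given values yield: A + B + 2C = 3; 2A + B + 4C = 2; 4A + B + 16C = -8.
Subtracting the first from the second: A + 2C = -1.
Subtracting the second from the third: 2A + 12C = -10.
Solving: C = -1, A = 1, then B = 4.
So t_k = 1·k + 4 + (-1)·2^k; at k=16 this is -65516.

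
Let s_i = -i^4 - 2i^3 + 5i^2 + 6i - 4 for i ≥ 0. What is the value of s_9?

-7564

s_9 = -1·9^4 - 2·9^3 + 5·9^2 + 6·9 - 4 = -7564.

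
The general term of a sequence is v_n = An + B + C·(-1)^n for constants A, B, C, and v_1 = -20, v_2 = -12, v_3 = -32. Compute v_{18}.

-108

Write the equations: A + B - C = -20; 2A + B + C = -12; 3A + B - C = -32.
Subtracting the first from the second: A + 2C = 8.
Subtracting the second from the third: A - 2C = -20.
Solving: C = 7, A = -6, then B = -7.
Therefore v_{18} = -108 + (-7) + 7·1 = -108.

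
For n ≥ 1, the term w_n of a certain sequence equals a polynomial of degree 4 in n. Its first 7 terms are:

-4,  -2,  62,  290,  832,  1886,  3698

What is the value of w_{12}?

36098

1st diffs: 2, 64, 228, 542, 1054, 1812.
2nd diffs: 62, 164, 314, 512, 758.
3rd diffs: 102, 150, 198, 246.
4th diffs: 48, 48, 48 (constant).
Newton forward-difference form: w_n = -4 + 2·C(n-1,1) + 62·C(n-1,2) + 102·C(n-1,3) + 48·C(n-1,4).
At n = 12: n-1 = 11, so w_{12} = -4 + 22 + 3410 + 16830 + 15840 = 36098.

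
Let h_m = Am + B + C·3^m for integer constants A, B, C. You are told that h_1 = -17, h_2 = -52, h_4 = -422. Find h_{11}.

-885787

Write the equations: A + B + 3C = -17; 2A + B + 9C = -52; 4A + B + 81C = -422.
Subtracting the first from the second: A + 6C = -35.
Subtracting the second from the third: 2A + 72C = -370.
Solving: C = -5, A = -5, then B = 3.
Hence h_{11} = -5·11 + 3 + (-5)·177147 = -885787.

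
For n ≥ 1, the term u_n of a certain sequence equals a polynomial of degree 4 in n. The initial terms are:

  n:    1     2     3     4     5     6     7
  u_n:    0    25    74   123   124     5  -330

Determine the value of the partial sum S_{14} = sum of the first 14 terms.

-61061

1st diffs: 25, 49, 49, 1, -119, -335.
2nd diffs: 24, 0, -48, -120, -216.
3rd diffs: -24, -48, -72, -96.
4th diffs: -24, -24, -24 (constant).
Newton forward-difference form: u_n = 25·C(n-1,1) + 24·C(n-1,2) + (-24)·C(n-1,3) + (-24)·C(n-1,4).
Continuing: …, -1001, -2152, -3951, -6590, …, u_{14} = -21827.
Summing n = 1..14 (14 terms) gives -61061.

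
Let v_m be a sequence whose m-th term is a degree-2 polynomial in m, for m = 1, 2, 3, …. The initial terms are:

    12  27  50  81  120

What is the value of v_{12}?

617

1st diffs: 15, 23, 31, 39.
2nd diffs: 8, 8, 8 (constant).
So v_m = 4m^2 + 3m + 5.
Evaluating at m = 12 gives v_{12} = 617.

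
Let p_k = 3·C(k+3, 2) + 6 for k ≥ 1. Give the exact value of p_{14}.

414

C(17, 2) = 136, so p_{14} = 414.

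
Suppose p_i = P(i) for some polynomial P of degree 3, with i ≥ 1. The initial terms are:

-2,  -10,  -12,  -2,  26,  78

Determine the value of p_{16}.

3238

1st diffs: -8, -2, 10, 28, 52.
2nd diffs: 6, 12, 18, 24.
3rd diffs: 6, 6, 6 (constant).
Newton forward-difference form: p_i = -2 + (-8)·C(i-1,1) + 6·C(i-1,2) + 6·C(i-1,3).
At i = 16: i-1 = 15, so p_{16} = -2 - 120 + 630 + 2730 = 3238.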